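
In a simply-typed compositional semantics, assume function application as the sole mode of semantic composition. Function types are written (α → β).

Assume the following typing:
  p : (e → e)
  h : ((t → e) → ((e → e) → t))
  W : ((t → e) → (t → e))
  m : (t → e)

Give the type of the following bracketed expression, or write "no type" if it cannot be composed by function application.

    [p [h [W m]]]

[W m]: W is ((t → e) → (t → e)), m is (t → e); result (t → e).
[h [W m]]: h is ((t → e) → ((e → e) → t)), [W m] is (t → e); result ((e → e) → t).
[p [h [W m]]]: [h [W m]] is ((e → e) → t), p is (e → e); result t.

t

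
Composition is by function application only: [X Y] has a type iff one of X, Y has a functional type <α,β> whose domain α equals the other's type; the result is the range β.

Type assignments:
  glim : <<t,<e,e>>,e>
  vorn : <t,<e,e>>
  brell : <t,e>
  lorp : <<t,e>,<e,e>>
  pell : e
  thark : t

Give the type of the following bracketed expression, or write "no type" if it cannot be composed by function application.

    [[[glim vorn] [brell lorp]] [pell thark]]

no type

[glim vorn]: glim is <<t,<e,e>>,e>, vorn is <t,<e,e>>; result e.
[brell lorp]: lorp is <<t,e>,<e,e>>, brell is <t,e>; result <e,e>.
[[glim vorn] [brell lorp]]: [brell lorp] is <e,e>, [glim vorn] is e; result e.
[pell thark]: e with t — neither is a function whose domain matches the other; composition fails here.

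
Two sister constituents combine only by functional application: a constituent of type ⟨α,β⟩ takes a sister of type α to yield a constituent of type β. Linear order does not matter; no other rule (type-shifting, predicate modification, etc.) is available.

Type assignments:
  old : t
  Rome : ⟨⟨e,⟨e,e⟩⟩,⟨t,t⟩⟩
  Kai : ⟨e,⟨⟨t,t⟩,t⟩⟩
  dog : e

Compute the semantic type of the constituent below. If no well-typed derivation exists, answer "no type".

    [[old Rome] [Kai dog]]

[old Rome]: t with ⟨⟨e,⟨e,e⟩⟩,⟨t,t⟩⟩ — neither is a function whose domain matches the other; composition fails here.

no type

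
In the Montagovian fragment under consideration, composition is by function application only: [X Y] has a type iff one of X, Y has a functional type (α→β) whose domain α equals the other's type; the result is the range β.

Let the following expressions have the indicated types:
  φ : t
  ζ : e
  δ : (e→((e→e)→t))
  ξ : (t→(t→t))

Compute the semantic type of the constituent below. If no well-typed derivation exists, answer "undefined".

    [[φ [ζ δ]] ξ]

undefined

[ζ δ]: functor δ : (e→((e→e)→t)), argument ζ : e; result ((e→e)→t).
[φ [ζ δ]]: t and ((e→e)→t) cannot combine by function application — type clash.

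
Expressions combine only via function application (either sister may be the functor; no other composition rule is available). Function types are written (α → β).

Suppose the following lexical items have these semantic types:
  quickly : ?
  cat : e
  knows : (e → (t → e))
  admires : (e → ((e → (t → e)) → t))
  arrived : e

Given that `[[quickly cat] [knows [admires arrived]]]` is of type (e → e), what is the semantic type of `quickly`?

For [[quickly cat] [knows [admires arrived]]] to have type (e → e) with [knows [admires arrived]] of type t, [quickly cat] must be the function: [quickly cat] : (t → (e → e)).
For [quickly cat] to have type (t → (e → e)) with cat of type e, quickly must be the function: quickly : (e → (t → (e → e))).

(e → (t → (e → e)))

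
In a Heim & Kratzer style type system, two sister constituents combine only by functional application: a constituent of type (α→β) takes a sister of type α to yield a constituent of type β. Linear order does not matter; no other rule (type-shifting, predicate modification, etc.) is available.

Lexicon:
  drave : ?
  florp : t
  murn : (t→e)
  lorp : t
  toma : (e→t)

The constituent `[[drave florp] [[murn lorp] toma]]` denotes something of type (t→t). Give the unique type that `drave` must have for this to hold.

(t→(t→(t→t)))

For [[drave florp] [[murn lorp] toma]] to have type (t→t) with [[murn lorp] toma] of type t, [drave florp] must be the function: [drave florp] : (t→(t→t)).
For [drave florp] to have type (t→(t→t)) with florp of type t, drave must be the function: drave : (t→(t→(t→t))).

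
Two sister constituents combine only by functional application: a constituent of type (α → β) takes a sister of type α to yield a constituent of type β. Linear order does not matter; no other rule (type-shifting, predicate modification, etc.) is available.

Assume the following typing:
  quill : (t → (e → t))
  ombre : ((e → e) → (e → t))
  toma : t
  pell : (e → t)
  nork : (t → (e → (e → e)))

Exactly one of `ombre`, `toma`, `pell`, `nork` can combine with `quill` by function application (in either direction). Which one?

ombre : ((e → e) → (e → t)) — no; quill wants t, and ombre wants (e → e).
toma — combines: quill : (t → (e → t)) takes toma : t as argument, giving (e → t).
pell : (e → t) — no; quill wants t, and pell wants e.
nork : (t → (e → (e → e))) — no; quill wants t, and nork wants t.

toma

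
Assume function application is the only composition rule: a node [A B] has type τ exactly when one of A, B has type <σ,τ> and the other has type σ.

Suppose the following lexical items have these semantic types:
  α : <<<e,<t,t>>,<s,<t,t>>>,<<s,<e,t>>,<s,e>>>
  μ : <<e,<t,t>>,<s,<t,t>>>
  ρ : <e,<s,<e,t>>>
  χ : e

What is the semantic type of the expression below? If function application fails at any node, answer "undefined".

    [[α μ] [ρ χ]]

<s,e>

[α μ] — α of type <<<e,<t,t>>,<s,<t,t>>>,<<s,<e,t>>,<s,e>>> combines with μ of type <<e,<t,t>>,<s,<t,t>>>: type <<s,<e,t>>,<s,e>>.
[ρ χ] — ρ of type <e,<s,<e,t>>> combines with χ of type e: type <s,<e,t>>.
[[α μ] [ρ χ]] — [α μ] of type <<s,<e,t>>,<s,e>> combines with [ρ χ] of type <s,<e,t>>: type <s,e>.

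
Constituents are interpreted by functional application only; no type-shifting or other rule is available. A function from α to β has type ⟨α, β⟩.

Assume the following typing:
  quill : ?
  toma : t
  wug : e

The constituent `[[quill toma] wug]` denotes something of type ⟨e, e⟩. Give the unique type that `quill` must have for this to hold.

[[quill toma] wug] must have type ⟨e, e⟩. The sister wug has type e; that is not a function onto ⟨e, e⟩, so [quill toma] must be the functor, of type ⟨e, ⟨e, e⟩⟩.
[quill toma] must have type ⟨e, ⟨e, e⟩⟩. The sister toma has type t; that is not a function onto ⟨e, ⟨e, e⟩⟩, so quill must be the functor, of type ⟨t, ⟨e, ⟨e, e⟩⟩⟩.

⟨t, ⟨e, ⟨e, e⟩⟩⟩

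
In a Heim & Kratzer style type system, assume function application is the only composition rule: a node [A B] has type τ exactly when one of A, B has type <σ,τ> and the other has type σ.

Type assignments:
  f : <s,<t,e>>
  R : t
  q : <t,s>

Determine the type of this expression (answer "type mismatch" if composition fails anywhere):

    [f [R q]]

At [R q], q : <t,s> takes R : t, giving s.
At [f [R q]], f : <s,<t,e>> takes [R q] : s, giving <t,e>.

<t,e>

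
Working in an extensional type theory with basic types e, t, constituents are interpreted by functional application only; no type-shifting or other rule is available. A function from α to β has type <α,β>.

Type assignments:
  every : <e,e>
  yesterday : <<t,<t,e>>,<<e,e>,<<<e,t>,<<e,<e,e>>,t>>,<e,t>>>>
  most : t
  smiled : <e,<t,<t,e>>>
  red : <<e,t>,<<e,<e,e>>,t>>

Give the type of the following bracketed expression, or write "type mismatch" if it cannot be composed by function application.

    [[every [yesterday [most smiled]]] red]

At [most smiled]: neither t nor <e,<t,<t,e>>> can take the other as argument; the node is ill-typed.

type mismatch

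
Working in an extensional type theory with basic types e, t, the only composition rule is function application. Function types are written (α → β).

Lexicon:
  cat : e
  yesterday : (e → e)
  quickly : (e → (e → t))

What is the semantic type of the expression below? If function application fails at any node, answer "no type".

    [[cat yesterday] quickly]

[cat yesterday]: functor yesterday : (e → e), argument cat : e; result e.
[[cat yesterday] quickly]: functor quickly : (e → (e → t)), argument [cat yesterday] : e; result (e → t).

(e → t)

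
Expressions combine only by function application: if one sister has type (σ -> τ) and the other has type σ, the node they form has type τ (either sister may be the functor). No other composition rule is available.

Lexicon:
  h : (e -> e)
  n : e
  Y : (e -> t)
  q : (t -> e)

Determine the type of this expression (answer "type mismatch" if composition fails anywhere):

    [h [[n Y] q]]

e

[n Y] — Y of type (e -> t) combines with n of type e: type t.
[[n Y] q] — q of type (t -> e) combines with [n Y] of type t: type e.
[h [[n Y] q]] — h of type (e -> e) combines with [[n Y] q] of type e: type e.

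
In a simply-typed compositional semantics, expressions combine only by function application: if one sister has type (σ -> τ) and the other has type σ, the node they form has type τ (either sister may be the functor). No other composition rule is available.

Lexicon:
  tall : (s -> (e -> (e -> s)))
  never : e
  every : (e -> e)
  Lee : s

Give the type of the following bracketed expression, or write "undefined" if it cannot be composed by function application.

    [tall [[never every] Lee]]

undefined

[never every] — every of type (e -> e) combines with never of type e: type e.
[[never every] Lee]: e with s — neither is a function whose domain matches the other; composition fails here.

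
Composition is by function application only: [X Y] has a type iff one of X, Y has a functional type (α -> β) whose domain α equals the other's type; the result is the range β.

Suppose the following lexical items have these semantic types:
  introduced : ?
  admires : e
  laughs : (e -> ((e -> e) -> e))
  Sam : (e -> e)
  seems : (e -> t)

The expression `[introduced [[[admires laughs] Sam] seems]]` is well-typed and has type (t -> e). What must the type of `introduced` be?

[introduced [[[admires laughs] Sam] seems]] must have type (t -> e). The sister [[[admires laughs] Sam] seems] has type t; that is not a function onto (t -> e), so introduced must be the functor, of type (t -> (t -> e)).

(t -> (t -> e))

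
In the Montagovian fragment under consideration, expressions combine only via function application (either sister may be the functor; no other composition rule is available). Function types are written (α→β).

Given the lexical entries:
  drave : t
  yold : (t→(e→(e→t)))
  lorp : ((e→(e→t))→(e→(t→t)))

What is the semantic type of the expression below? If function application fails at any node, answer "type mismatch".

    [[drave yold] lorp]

[drave yold]: functor yold : (t→(e→(e→t))), argument drave : t; result (e→(e→t)).
[[drave yold] lorp]: functor lorp : ((e→(e→t))→(e→(t→t))), argument [drave yold] : (e→(e→t)); result (e→(t→t)).

(e→(t→t))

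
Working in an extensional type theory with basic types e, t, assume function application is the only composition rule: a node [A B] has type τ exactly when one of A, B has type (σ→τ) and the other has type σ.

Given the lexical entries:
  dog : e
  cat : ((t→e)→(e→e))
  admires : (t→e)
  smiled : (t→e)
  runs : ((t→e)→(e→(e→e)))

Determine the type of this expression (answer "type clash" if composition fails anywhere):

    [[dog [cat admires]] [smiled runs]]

(e→e)

[cat admires]: functor cat : ((t→e)→(e→e)), argument admires : (t→e); result (e→e).
[dog [cat admires]]: functor [cat admires] : (e→e), argument dog : e; result e.
[smiled runs]: functor runs : ((t→e)→(e→(e→e))), argument smiled : (t→e); result (e→(e→e)).
[[dog [cat admires]] [smiled runs]]: functor [smiled runs] : (e→(e→e)), argument [dog [cat admires]] : e; result (e→e).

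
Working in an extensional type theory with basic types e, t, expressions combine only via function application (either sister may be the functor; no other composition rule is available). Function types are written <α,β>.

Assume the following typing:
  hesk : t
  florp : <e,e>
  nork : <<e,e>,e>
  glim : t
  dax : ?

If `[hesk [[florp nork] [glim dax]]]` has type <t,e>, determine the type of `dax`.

<t,<e,<t,<t,e>>>>

[hesk [[florp nork] [glim dax]]] must have type <t,e>. The sister hesk has type t; that is not a function onto <t,e>, so [[florp nork] [glim dax]] must be the functor, of type <t,<t,e>>.
[[florp nork] [glim dax]] must have type <t,<t,e>>. The sister [florp nork] has type e; that is not a function onto <t,<t,e>>, so [glim dax] must be the functor, of type <e,<t,<t,e>>>.
[glim dax] must have type <e,<t,<t,e>>>. The sister glim has type t; that is not a function onto <e,<t,<t,e>>>, so dax must be the functor, of type <t,<e,<t,<t,e>>>>.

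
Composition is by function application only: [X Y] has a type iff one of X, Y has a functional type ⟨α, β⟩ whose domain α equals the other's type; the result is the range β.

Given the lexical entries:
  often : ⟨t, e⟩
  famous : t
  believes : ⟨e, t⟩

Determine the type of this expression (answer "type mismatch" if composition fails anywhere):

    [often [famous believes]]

[famous believes]: t with ⟨e, t⟩ — neither is a function whose domain matches the other; composition fails here.

type mismatch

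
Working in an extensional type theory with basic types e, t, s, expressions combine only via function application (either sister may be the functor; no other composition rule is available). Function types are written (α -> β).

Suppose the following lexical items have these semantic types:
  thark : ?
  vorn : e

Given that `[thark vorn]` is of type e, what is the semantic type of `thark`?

(e -> e)

At [thark vorn] (required: e): vorn is e, which is not a function with range e; hence thark is the functor — type (e -> e).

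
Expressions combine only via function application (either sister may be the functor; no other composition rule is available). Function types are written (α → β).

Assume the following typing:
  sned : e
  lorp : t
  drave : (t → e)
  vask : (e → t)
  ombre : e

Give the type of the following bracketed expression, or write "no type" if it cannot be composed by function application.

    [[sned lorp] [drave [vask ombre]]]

no type

[sned lorp]: e and t cannot combine by function application — type clash.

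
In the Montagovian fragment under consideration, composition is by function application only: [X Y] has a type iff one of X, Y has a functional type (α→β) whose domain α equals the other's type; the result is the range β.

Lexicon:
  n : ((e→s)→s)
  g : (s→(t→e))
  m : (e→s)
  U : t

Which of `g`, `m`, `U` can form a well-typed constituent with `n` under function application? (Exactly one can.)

g : (s→(t→e)) — does not combine with n.
m — combines: n : ((e→s)→s) takes m : (e→s) as argument, giving s.
U : t — does not combine with n.

m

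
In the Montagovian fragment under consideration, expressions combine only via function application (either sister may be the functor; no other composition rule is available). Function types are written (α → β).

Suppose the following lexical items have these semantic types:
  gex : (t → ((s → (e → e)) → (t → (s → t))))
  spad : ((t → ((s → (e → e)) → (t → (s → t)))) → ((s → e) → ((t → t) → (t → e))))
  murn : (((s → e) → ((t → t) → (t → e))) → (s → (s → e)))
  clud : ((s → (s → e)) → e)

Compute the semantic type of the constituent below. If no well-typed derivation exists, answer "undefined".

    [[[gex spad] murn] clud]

At [gex spad], spad : ((t → ((s → (e → e)) → (t → (s → t)))) → ((s → e) → ((t → t) → (t → e)))) takes gex : (t → ((s → (e → e)) → (t → (s → t)))), giving ((s → e) → ((t → t) → (t → e))).
At [[gex spad] murn], murn : (((s → e) → ((t → t) → (t → e))) → (s → (s → e))) takes [gex spad] : ((s → e) → ((t → t) → (t → e))), giving (s → (s → e)).
At [[[gex spad] murn] clud], clud : ((s → (s → e)) → e) takes [[gex spad] murn] : (s → (s → e)), giving e.

e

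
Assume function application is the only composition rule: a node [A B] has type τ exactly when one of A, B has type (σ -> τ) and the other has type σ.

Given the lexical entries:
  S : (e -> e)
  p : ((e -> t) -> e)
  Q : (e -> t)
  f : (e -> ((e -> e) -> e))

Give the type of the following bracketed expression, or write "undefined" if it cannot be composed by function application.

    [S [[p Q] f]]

[p Q]: ((e -> t) -> e) applied to (e -> t) yields e.
[[p Q] f]: (e -> ((e -> e) -> e)) applied to e yields ((e -> e) -> e).
[S [[p Q] f]]: ((e -> e) -> e) applied to (e -> e) yields e.

e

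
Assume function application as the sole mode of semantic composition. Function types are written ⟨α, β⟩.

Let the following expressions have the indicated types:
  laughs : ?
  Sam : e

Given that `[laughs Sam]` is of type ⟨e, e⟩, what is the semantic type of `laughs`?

[laughs Sam] must have type ⟨e, e⟩. The sister Sam has type e; that is not a function onto ⟨e, e⟩, so laughs must be the functor, of type ⟨e, ⟨e, e⟩⟩.

⟨e, ⟨e, e⟩⟩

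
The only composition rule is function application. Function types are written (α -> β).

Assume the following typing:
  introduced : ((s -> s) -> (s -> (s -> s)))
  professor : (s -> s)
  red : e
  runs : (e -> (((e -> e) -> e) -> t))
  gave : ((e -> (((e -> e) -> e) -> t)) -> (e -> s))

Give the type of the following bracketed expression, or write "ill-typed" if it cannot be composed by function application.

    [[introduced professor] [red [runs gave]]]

(s -> s)

At [introduced professor], introduced : ((s -> s) -> (s -> (s -> s))) takes professor : (s -> s), giving (s -> (s -> s)).
At [runs gave], gave : ((e -> (((e -> e) -> e) -> t)) -> (e -> s)) takes runs : (e -> (((e -> e) -> e) -> t)), giving (e -> s).
At [red [runs gave]], [runs gave] : (e -> s) takes red : e, giving s.
At [[introduced professor] [red [runs gave]]], [introduced professor] : (s -> (s -> s)) takes [red [runs gave]] : s, giving (s -> s).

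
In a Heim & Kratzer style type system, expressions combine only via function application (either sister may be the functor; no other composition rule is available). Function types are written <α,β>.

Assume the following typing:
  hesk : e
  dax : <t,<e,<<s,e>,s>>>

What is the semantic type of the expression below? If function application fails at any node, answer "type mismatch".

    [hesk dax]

type mismatch

At [hesk dax]: neither e nor <t,<e,<<s,e>,s>>> can take the other as argument; the node is ill-typed.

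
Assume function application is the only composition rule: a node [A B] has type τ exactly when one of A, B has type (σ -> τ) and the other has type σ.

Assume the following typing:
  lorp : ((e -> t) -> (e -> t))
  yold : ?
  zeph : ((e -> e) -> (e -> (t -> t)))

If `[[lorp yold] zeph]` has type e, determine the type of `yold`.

(((e -> t) -> (e -> t)) -> (((e -> e) -> (e -> (t -> t))) -> e))

At [[lorp yold] zeph] (required: e): zeph is ((e -> e) -> (e -> (t -> t))), which is not a function with range e; hence [lorp yold] is the functor — type (((e -> e) -> (e -> (t -> t))) -> e).
At [lorp yold] (required: (((e -> e) -> (e -> (t -> t))) -> e)): lorp is ((e -> t) -> (e -> t)), which is not a function with range (((e -> e) -> (e -> (t -> t))) -> e); hence yold is the functor — type (((e -> t) -> (e -> t)) -> (((e -> e) -> (e -> (t -> t))) -> e)).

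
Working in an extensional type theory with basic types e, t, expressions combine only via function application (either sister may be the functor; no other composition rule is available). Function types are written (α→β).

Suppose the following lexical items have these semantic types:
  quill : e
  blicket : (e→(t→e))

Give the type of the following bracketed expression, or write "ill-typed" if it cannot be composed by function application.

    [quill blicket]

(t→e)

[quill blicket]: functor blicket : (e→(t→e)), argument quill : e; result (t→e).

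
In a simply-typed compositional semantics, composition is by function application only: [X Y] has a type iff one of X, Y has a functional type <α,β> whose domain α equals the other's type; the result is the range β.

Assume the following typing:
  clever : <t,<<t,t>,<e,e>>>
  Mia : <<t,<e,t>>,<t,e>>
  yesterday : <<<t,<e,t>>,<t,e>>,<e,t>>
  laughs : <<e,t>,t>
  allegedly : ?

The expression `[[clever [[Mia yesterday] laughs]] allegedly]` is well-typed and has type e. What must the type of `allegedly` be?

<<<t,t>,<e,e>>,e>

For [[clever [[Mia yesterday] laughs]] allegedly] to have type e with [clever [[Mia yesterday] laughs]] of type <<t,t>,<e,e>>, allegedly must be the function: allegedly : <<<t,t>,<e,e>>,e>.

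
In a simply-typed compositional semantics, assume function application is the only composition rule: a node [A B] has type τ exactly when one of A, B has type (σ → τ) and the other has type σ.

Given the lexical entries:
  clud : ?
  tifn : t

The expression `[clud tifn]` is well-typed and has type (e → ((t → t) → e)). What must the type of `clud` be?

(t → (e → ((t → t) → e)))

At [clud tifn] (required: (e → ((t → t) → e))): tifn is t, which is not a function with range (e → ((t → t) → e)); hence clud is the functor — type (t → (e → ((t → t) → e))).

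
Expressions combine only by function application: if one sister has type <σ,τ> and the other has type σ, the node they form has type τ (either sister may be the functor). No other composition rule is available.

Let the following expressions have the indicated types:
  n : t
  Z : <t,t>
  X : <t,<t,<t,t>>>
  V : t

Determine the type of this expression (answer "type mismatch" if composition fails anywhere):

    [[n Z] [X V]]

<t,t>

At [n Z], Z : <t,t> takes n : t, giving t.
At [X V], X : <t,<t,<t,t>>> takes V : t, giving <t,<t,t>>.
At [[n Z] [X V]], [X V] : <t,<t,t>> takes [n Z] : t, giving <t,t>.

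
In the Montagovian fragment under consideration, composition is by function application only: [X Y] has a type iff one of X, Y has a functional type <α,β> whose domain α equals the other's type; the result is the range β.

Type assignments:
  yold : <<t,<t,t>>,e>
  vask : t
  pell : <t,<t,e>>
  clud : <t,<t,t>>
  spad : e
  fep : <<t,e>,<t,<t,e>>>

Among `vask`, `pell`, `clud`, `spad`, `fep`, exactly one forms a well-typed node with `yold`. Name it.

vask : t — no; yold wants <t,<t,t>>, and vask wants nothing (atomic).
pell : <t,<t,e>> — no; yold wants <t,<t,t>>, and pell wants t.
clud — combines: yold : <<t,<t,t>>,e> takes clud : <t,<t,t>> as argument, giving e.
spad : e — no; yold wants <t,<t,t>>, and spad wants nothing (atomic).
fep : <<t,e>,<t,<t,e>>> — no; yold wants <t,<t,t>>, and fep wants <t,e>.

clud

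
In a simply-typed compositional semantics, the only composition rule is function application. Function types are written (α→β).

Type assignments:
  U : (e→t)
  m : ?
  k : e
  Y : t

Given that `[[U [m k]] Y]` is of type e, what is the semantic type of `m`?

(e→((e→t)→(t→e)))

For [[U [m k]] Y] to have type e with Y of type t, [U [m k]] must be the function: [U [m k]] : (t→e).
For [U [m k]] to have type (t→e) with U of type (e→t), [m k] must be the function: [m k] : ((e→t)→(t→e)).
For [m k] to have type ((e→t)→(t→e)) with k of type e, m must be the function: m : (e→((e→t)→(t→e))).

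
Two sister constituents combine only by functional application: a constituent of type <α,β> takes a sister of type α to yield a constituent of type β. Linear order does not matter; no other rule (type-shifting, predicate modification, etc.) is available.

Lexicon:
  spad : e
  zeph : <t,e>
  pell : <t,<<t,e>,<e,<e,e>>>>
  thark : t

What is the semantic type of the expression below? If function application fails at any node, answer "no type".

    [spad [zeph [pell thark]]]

<e,e>

[pell thark]: pell is <t,<<t,e>,<e,<e,e>>>>, thark is t; result <<t,e>,<e,<e,e>>>.
[zeph [pell thark]]: [pell thark] is <<t,e>,<e,<e,e>>>, zeph is <t,e>; result <e,<e,e>>.
[spad [zeph [pell thark]]]: [zeph [pell thark]] is <e,<e,e>>, spad is e; result <e,e>.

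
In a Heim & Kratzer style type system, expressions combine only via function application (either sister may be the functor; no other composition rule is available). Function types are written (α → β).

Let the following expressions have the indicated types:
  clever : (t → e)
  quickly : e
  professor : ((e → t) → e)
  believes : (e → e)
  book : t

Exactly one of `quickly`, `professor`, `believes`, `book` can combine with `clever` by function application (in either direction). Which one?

book

quickly : e — clever needs t; quickly needs nothing (atomic); neither fits.
professor : ((e → t) → e) — clever needs t; professor needs (e → t); neither fits.
believes : (e → e) — clever needs t; believes needs e; neither fits.
book — combines: clever : (t → e) takes book : t as argument, giving e.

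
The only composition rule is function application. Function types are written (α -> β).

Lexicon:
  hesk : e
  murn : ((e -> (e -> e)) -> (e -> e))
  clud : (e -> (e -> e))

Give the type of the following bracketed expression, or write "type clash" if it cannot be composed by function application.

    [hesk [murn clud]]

[murn clud]: functor murn : ((e -> (e -> e)) -> (e -> e)), argument clud : (e -> (e -> e)); result (e -> e).
[hesk [murn clud]]: functor [murn clud] : (e -> e), argument hesk : e; result e.

e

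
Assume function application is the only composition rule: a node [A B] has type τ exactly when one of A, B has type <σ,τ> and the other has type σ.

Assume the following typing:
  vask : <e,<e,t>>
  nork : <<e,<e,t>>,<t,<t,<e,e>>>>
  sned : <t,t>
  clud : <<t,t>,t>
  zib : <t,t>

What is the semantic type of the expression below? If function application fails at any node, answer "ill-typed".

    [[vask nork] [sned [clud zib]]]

<t,<e,e>>

At [vask nork], nork : <<e,<e,t>>,<t,<t,<e,e>>>> takes vask : <e,<e,t>>, giving <t,<t,<e,e>>>.
At [clud zib], clud : <<t,t>,t> takes zib : <t,t>, giving t.
At [sned [clud zib]], sned : <t,t> takes [clud zib] : t, giving t.
At [[vask nork] [sned [clud zib]]], [vask nork] : <t,<t,<e,e>>> takes [sned [clud zib]] : t, giving <t,<e,e>>.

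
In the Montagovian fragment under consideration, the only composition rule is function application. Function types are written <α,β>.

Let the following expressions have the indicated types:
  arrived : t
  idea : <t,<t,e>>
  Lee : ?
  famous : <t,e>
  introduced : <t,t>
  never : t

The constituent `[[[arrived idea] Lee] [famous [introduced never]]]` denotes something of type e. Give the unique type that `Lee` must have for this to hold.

<<t,e>,<e,e>>

For [[[arrived idea] Lee] [famous [introduced never]]] to have type e with [famous [introduced never]] of type e, [[arrived idea] Lee] must be the function: [[arrived idea] Lee] : <e,e>.
For [[arrived idea] Lee] to have type <e,e> with [arrived idea] of type <t,e>, Lee must be the function: Lee : <<t,e>,<e,e>>.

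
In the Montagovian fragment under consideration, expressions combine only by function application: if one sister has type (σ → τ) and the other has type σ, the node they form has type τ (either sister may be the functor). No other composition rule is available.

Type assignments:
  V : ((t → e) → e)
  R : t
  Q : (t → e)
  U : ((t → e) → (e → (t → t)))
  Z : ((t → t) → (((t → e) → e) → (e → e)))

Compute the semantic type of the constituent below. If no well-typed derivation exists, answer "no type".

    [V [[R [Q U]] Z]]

[Q U]: ((t → e) → (e → (t → t))) applied to (t → e) yields (e → (t → t)).
At [R [Q U]]: neither t nor (e → (t → t)) can take the other as argument; the node is ill-typed.

no type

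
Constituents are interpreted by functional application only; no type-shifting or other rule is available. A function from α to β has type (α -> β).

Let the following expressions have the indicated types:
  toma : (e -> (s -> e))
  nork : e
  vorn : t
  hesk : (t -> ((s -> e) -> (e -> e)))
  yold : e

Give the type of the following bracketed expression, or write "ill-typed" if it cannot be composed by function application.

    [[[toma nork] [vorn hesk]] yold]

e

[toma nork]: (e -> (s -> e)) applied to e yields (s -> e).
[vorn hesk]: (t -> ((s -> e) -> (e -> e))) applied to t yields ((s -> e) -> (e -> e)).
[[toma nork] [vorn hesk]]: ((s -> e) -> (e -> e)) applied to (s -> e) yields (e -> e).
[[[toma nork] [vorn hesk]] yold]: (e -> e) applied to e yields e.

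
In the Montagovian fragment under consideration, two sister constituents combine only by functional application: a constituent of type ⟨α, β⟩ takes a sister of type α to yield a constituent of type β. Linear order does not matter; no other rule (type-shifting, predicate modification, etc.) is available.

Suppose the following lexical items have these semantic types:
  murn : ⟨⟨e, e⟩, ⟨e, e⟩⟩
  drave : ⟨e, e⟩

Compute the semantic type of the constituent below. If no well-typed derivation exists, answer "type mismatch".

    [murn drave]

[murn drave]: murn is ⟨⟨e, e⟩, ⟨e, e⟩⟩, drave is ⟨e, e⟩; result ⟨e, e⟩.

⟨e, e⟩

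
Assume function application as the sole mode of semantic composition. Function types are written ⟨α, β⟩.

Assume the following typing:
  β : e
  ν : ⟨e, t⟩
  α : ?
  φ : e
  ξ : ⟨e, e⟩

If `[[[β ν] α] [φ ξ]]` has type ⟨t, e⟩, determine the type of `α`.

⟨t, ⟨e, ⟨t, e⟩⟩⟩

[[[β ν] α] [φ ξ]] must have type ⟨t, e⟩. The sister [φ ξ] has type e; that is not a function onto ⟨t, e⟩, so [[β ν] α] must be the functor, of type ⟨e, ⟨t, e⟩⟩.
[[β ν] α] must have type ⟨e, ⟨t, e⟩⟩. The sister [β ν] has type t; that is not a function onto ⟨e, ⟨t, e⟩⟩, so α must be the functor, of type ⟨t, ⟨e, ⟨t, e⟩⟩⟩.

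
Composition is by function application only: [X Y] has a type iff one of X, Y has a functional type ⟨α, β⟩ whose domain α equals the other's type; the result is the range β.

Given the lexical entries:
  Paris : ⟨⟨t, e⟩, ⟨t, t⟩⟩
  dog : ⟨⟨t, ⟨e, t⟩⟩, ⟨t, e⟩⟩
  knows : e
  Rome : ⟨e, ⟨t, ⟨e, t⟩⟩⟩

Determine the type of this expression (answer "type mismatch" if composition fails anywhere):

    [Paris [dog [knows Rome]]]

⟨t, t⟩

[knows Rome] — Rome of type ⟨e, ⟨t, ⟨e, t⟩⟩⟩ combines with knows of type e: type ⟨t, ⟨e, t⟩⟩.
[dog [knows Rome]] — dog of type ⟨⟨t, ⟨e, t⟩⟩, ⟨t, e⟩⟩ combines with [knows Rome] of type ⟨t, ⟨e, t⟩⟩: type ⟨t, e⟩.
[Paris [dog [knows Rome]]] — Paris of type ⟨⟨t, e⟩, ⟨t, t⟩⟩ combines with [dog [knows Rome]] of type ⟨t, e⟩: type ⟨t, t⟩.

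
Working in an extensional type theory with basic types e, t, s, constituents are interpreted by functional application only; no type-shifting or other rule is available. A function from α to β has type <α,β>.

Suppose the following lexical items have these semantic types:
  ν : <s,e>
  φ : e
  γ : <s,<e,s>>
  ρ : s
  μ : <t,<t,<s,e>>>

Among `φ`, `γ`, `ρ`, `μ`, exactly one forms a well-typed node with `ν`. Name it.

φ : e — neither side's domain matches the other.
γ : <s,<e,s>> — neither side's domain matches the other.
ρ — combines: ν : <s,e> takes ρ : s as argument, giving e.
μ : <t,<t,<s,e>>> — neither side's domain matches the other.

ρ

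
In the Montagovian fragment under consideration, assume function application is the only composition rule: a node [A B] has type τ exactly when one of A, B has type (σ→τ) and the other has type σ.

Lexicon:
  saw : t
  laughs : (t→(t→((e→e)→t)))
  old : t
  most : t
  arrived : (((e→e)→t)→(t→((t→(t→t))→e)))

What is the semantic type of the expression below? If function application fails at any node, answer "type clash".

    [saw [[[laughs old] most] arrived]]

[laughs old]: functor laughs : (t→(t→((e→e)→t))), argument old : t; result (t→((e→e)→t)).
[[laughs old] most]: functor [laughs old] : (t→((e→e)→t)), argument most : t; result ((e→e)→t).
[[[laughs old] most] arrived]: functor arrived : (((e→e)→t)→(t→((t→(t→t))→e))), argument [[laughs old] most] : ((e→e)→t); result (t→((t→(t→t))→e)).
[saw [[[laughs old] most] arrived]]: functor [[[laughs old] most] arrived] : (t→((t→(t→t))→e)), argument saw : t; result ((t→(t→t))→e).

((t→(t→t))→e)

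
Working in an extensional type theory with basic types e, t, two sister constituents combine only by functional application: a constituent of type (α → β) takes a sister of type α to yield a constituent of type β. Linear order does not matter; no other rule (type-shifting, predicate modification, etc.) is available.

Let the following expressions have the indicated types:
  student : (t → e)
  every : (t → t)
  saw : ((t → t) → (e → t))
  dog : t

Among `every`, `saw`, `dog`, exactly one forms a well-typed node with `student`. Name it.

every : (t → t) — no; student wants t, and every wants t.
saw : ((t → t) → (e → t)) — no; student wants t, and saw wants (t → t).
dog — combines: student : (t → e) takes dog : t as argument, giving e.

dog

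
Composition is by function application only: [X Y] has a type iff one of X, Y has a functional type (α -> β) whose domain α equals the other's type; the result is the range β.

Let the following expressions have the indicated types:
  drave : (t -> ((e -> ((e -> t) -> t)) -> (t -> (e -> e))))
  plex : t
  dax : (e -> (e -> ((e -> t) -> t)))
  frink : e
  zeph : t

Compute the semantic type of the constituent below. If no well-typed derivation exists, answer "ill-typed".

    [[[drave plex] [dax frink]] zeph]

[drave plex]: (t -> ((e -> ((e -> t) -> t)) -> (t -> (e -> e)))) applied to t yields ((e -> ((e -> t) -> t)) -> (t -> (e -> e))).
[dax frink]: (e -> (e -> ((e -> t) -> t))) applied to e yields (e -> ((e -> t) -> t)).
[[drave plex] [dax frink]]: ((e -> ((e -> t) -> t)) -> (t -> (e -> e))) applied to (e -> ((e -> t) -> t)) yields (t -> (e -> e)).
[[[drave plex] [dax frink]] zeph]: (t -> (e -> e)) applied to t yields (e -> e).

(e -> e)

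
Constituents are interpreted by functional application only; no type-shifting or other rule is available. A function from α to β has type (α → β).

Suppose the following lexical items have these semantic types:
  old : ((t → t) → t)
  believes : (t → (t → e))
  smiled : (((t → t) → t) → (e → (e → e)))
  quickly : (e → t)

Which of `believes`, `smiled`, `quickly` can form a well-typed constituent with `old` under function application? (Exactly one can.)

smiled

believes : (t → (t → e)) — does not combine with old.
smiled — combines: smiled : (((t → t) → t) → (e → (e → e))) takes old : ((t → t) → t) as argument, giving (e → (e → e)).
quickly : (e → t) — does not combine with old.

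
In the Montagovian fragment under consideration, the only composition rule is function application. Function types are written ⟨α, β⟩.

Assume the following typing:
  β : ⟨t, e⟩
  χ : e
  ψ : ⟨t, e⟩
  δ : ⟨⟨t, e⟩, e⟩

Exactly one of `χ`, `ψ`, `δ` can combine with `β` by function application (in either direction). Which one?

δ

χ : e — β needs t; χ needs nothing (atomic); neither fits.
ψ : ⟨t, e⟩ — β needs t; ψ needs t; neither fits.
δ — combines: δ : ⟨⟨t, e⟩, e⟩ takes β : ⟨t, e⟩ as argument, giving e.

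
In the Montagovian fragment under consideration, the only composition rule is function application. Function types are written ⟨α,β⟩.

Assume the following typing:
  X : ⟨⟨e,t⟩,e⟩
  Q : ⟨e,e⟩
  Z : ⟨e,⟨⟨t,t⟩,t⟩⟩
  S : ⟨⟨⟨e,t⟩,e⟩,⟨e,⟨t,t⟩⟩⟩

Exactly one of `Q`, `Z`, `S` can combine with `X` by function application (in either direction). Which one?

Q : ⟨e,e⟩ — does not combine with X.
Z : ⟨e,⟨⟨t,t⟩,t⟩⟩ — does not combine with X.
S — combines: S : ⟨⟨⟨e,t⟩,e⟩,⟨e,⟨t,t⟩⟩⟩ takes X : ⟨⟨e,t⟩,e⟩ as argument, giving ⟨e,⟨t,t⟩⟩.

S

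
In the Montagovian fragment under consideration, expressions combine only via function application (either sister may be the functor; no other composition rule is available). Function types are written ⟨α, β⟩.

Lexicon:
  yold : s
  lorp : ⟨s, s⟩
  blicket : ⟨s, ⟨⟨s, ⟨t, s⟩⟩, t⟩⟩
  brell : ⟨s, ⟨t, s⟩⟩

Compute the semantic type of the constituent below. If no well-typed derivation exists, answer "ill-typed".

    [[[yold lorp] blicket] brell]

t

At [yold lorp], lorp : ⟨s, s⟩ takes yold : s, giving s.
At [[yold lorp] blicket], blicket : ⟨s, ⟨⟨s, ⟨t, s⟩⟩, t⟩⟩ takes [yold lorp] : s, giving ⟨⟨s, ⟨t, s⟩⟩, t⟩.
At [[[yold lorp] blicket] brell], [[yold lorp] blicket] : ⟨⟨s, ⟨t, s⟩⟩, t⟩ takes brell : ⟨s, ⟨t, s⟩⟩, giving t.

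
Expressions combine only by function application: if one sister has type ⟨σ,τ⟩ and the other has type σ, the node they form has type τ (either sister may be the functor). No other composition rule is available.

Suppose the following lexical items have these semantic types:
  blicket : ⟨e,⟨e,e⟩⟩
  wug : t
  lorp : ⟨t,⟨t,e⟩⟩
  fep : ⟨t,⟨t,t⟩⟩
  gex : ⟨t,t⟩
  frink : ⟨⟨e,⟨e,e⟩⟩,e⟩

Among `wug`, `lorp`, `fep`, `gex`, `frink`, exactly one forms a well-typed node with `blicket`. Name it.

wug : t — blicket needs e; wug needs nothing (atomic); neither fits.
lorp : ⟨t,⟨t,e⟩⟩ — blicket needs e; lorp needs t; neither fits.
fep : ⟨t,⟨t,t⟩⟩ — blicket needs e; fep needs t; neither fits.
gex : ⟨t,t⟩ — blicket needs e; gex needs t; neither fits.
frink — combines: frink : ⟨⟨e,⟨e,e⟩⟩,e⟩ takes blicket : ⟨e,⟨e,e⟩⟩ as argument, giving e.

frink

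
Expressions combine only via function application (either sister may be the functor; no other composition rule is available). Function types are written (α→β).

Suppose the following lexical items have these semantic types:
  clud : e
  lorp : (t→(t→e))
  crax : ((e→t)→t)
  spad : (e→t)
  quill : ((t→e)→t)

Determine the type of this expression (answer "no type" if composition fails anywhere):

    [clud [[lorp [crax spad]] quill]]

no type

At [crax spad], crax : ((e→t)→t) takes spad : (e→t), giving t.
At [lorp [crax spad]], lorp : (t→(t→e)) takes [crax spad] : t, giving (t→e).
At [[lorp [crax spad]] quill], quill : ((t→e)→t) takes [lorp [crax spad]] : (t→e), giving t.
At [clud [[lorp [crax spad]] quill]]: neither e nor t can take the other as argument; the node is ill-typed.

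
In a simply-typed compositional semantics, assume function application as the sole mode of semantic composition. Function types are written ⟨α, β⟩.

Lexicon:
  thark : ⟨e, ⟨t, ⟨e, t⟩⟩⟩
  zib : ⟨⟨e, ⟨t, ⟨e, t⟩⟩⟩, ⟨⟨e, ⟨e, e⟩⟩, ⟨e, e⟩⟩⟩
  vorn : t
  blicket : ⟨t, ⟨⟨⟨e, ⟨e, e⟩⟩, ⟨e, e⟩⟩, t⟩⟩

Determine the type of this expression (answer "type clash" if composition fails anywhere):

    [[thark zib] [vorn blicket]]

t

[thark zib]: ⟨⟨e, ⟨t, ⟨e, t⟩⟩⟩, ⟨⟨e, ⟨e, e⟩⟩, ⟨e, e⟩⟩⟩ applied to ⟨e, ⟨t, ⟨e, t⟩⟩⟩ yields ⟨⟨e, ⟨e, e⟩⟩, ⟨e, e⟩⟩.
[vorn blicket]: ⟨t, ⟨⟨⟨e, ⟨e, e⟩⟩, ⟨e, e⟩⟩, t⟩⟩ applied to t yields ⟨⟨⟨e, ⟨e, e⟩⟩, ⟨e, e⟩⟩, t⟩.
[[thark zib] [vorn blicket]]: ⟨⟨⟨e, ⟨e, e⟩⟩, ⟨e, e⟩⟩, t⟩ applied to ⟨⟨e, ⟨e, e⟩⟩, ⟨e, e⟩⟩ yields t.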